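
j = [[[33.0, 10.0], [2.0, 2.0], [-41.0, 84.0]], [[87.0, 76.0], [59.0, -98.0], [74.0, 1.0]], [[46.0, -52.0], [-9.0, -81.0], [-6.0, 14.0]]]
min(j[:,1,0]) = -9.0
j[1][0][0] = 87.0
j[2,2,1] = 14.0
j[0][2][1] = 84.0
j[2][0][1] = -52.0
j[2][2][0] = -6.0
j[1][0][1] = 76.0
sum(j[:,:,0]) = 245.0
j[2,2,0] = -6.0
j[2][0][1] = -52.0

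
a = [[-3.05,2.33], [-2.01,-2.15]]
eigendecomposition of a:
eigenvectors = [[0.73+0.00j, (0.73-0j)], [(0.14+0.67j), (0.14-0.67j)]]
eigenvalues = [(-2.6+2.12j), (-2.6-2.12j)]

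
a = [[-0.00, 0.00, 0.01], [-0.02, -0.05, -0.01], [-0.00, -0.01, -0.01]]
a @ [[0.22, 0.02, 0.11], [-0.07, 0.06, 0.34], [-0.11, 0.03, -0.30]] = [[-0.0, 0.00, -0.0], [0.0, -0.0, -0.02], [0.00, -0.00, -0.00]]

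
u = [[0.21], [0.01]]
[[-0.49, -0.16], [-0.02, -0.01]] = u@[[-2.35, -0.74]]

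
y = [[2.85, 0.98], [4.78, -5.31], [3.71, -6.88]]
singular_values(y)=[10.55, 3.15]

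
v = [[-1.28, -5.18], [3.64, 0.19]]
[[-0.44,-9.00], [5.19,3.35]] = v @ [[1.44,0.84],[-0.27,1.53]]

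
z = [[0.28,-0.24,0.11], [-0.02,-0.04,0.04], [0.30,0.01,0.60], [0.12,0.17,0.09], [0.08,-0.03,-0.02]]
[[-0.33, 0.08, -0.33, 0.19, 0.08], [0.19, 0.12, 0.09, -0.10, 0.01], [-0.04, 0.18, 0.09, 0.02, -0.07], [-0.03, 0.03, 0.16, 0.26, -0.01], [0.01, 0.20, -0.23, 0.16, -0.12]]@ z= [[-0.16, 0.1, -0.22], [0.07, -0.07, 0.07], [0.01, 0.01, 0.06], [0.07, 0.05, 0.12], [-0.06, 0.02, -0.11]]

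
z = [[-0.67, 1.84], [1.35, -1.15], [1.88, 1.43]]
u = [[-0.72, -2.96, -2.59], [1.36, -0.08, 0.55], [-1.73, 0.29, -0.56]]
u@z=[[-8.38, -1.62], [0.01, 3.38], [0.50, -4.32]]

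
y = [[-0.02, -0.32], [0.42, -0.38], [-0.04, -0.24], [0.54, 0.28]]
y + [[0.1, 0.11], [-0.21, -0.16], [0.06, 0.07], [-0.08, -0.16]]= [[0.08,-0.21],  [0.21,-0.54],  [0.02,-0.17],  [0.46,0.12]]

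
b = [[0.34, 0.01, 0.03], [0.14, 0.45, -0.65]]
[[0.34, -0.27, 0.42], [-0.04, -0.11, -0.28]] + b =[[0.68, -0.26, 0.45], [0.10, 0.34, -0.93]]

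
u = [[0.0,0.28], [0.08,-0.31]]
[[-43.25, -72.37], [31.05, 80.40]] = u @ [[-210.37, 3.45], [-154.45, -258.45]]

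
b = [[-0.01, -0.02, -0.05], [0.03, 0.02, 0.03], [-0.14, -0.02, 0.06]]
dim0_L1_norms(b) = [0.18, 0.06, 0.14]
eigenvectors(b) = [[0.39, 0.56, -0.26], [-0.16, -0.53, 0.92], [-0.91, 0.63, -0.31]]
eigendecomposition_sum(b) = [[0.04,  -0.00,  -0.03],[-0.02,  0.00,  0.01],[-0.09,  0.0,  0.08]] + [[-0.05, -0.02, -0.02],  [0.04, 0.02, 0.02],  [-0.05, -0.02, -0.02]] + [[-0.0, -0.00, -0.00],[0.00, 0.00, 0.00],[-0.00, -0.00, -0.0]]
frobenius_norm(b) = 0.17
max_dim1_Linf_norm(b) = 0.14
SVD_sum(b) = [[0.01, 0.0, -0.00], [0.02, 0.0, -0.01], [-0.14, -0.02, 0.06]] + [[-0.02, -0.02, -0.05], [0.01, 0.02, 0.04], [0.00, 0.00, 0.00]] + [[-0.0, 0.0, -0.00],[-0.00, 0.00, -0.00],[-0.00, 0.00, -0.00]]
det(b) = -0.00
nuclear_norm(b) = 0.22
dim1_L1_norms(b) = [0.08, 0.08, 0.22]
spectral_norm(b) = 0.15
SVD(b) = [[0.04,0.78,-0.62], [0.12,-0.62,-0.78], [-0.99,-0.04,-0.12]] @ diag([0.1549197821037729, 0.06927701985639625, 0.0007454077649185316]) @ [[0.92, 0.14, -0.37], [-0.3, -0.39, -0.87], [0.27, -0.91, 0.32]]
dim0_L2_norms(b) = [0.14, 0.03, 0.08]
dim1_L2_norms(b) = [0.05, 0.05, 0.15]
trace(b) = 0.07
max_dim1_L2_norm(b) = 0.15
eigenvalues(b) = [0.12, -0.05, 0.0]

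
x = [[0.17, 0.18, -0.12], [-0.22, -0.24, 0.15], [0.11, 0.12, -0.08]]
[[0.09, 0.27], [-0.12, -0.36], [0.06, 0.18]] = x@[[0.24, 0.72], [0.40, 1.09], [0.16, 0.41]]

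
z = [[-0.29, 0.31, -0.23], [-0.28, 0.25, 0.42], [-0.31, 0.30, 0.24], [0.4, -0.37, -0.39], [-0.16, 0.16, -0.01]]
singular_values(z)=[1.04, 0.47, 0.0]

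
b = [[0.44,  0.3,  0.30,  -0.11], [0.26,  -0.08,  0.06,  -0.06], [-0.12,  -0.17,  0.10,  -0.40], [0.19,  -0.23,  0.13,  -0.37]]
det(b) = 0.00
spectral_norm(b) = 0.71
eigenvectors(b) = [[0.21, -0.76, -0.38, -0.17], [-0.20, -0.37, -0.33, -0.37], [-0.63, 0.54, 0.83, 0.8], [-0.72, 0.01, 0.23, 0.44]]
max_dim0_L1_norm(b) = 1.01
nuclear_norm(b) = 1.55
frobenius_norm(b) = 0.96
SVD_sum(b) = [[0.32, 0.0, 0.23, -0.29], [0.15, 0.00, 0.11, -0.14], [0.13, 0.00, 0.10, -0.12], [0.26, 0.00, 0.19, -0.24]] + [[0.17,0.24,0.04,0.22], [0.02,0.03,0.0,0.02], [-0.18,-0.26,-0.04,-0.23], [-0.12,-0.17,-0.03,-0.16]] + [[-0.05,  0.06,  0.03,  -0.03], [0.09,  -0.11,  -0.05,  0.06], [-0.07,  0.09,  0.04,  -0.04], [0.05,  -0.06,  -0.03,  0.03]] + [[0.0, 0.00, -0.00, -0.0], [-0.0, -0.00, 0.0, 0.0], [-0.0, -0.00, 0.0, 0.0], [0.00, 0.0, -0.0, -0.00]]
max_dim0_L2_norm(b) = 0.56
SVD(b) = [[-0.7, -0.61, 0.38, 0.02],[-0.33, -0.06, -0.66, -0.67],[-0.29, 0.65, 0.54, -0.45],[-0.57, 0.45, -0.36, 0.59]] @ diag([0.7104484429365311, 0.6005126678277765, 0.24008671845712792, 0.002431733520157554]) @ [[-0.65, -0.00, -0.47, 0.59], [-0.46, -0.65, -0.1, -0.59], [-0.56, 0.66, 0.34, -0.35], [0.2, 0.37, -0.81, -0.41]]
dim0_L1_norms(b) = [1.01, 0.78, 0.59, 0.94]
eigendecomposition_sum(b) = [[-0.05, 0.1, -0.0, 0.07],[0.05, -0.1, 0.00, -0.07],[0.14, -0.3, 0.00, -0.20],[0.17, -0.35, 0.00, -0.23]] + [[0.55, 0.37, 0.5, -0.38],[0.26, 0.18, 0.24, -0.18],[-0.39, -0.26, -0.36, 0.27],[-0.01, -0.01, -0.01, 0.01]] + [[-0.06, -0.16, -0.19, 0.19], [-0.05, -0.14, -0.17, 0.17], [0.13, 0.34, 0.42, -0.43], [0.04, 0.1, 0.12, -0.12]] + [[0.00, -0.01, -0.01, 0.01],  [0.00, -0.02, -0.01, 0.02],  [-0.00, 0.05, 0.03, -0.04],  [-0.0, 0.03, 0.02, -0.02]]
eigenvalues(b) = [-0.38, 0.37, 0.11, -0.02]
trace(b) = 0.09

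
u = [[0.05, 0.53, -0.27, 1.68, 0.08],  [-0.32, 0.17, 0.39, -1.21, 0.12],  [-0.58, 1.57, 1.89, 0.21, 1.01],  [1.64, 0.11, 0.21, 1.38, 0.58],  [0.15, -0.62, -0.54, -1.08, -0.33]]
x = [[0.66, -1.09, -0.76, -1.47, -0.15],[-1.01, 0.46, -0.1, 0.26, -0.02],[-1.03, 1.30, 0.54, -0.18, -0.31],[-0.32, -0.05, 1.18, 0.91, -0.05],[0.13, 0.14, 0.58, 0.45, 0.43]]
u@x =[[-0.75, -0.23, 1.79, 1.68, 0.02], [-0.38, 1.01, -0.92, -0.60, 0.04], [-3.85, 3.94, 2.14, 1.57, -0.11], [0.39, -1.45, 0.82, -0.90, -0.13], [1.58, -1.14, -1.81, -1.42, 0.07]]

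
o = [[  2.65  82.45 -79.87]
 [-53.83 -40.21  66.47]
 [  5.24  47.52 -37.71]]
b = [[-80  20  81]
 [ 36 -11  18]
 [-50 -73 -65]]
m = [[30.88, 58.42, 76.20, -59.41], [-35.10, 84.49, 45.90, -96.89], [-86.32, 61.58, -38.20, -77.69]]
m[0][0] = 30.88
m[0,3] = -59.41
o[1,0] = -53.83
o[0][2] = -79.87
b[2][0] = -50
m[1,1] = 84.49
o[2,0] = 5.24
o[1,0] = -53.83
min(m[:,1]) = 58.42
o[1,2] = 66.47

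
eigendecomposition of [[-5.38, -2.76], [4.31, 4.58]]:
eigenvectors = [[-0.89,0.31], [0.45,-0.95]]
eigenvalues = [-3.99, 3.19]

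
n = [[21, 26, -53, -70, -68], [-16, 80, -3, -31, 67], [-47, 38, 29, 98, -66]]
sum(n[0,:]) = -144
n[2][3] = 98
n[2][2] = 29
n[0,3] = -70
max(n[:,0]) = 21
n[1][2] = -3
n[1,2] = -3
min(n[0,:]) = -70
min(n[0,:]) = -70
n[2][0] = -47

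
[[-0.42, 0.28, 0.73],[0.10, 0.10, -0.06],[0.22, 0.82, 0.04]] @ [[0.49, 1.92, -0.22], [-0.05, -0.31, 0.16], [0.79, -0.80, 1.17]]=[[0.36,-1.48,0.99], [-0.0,0.21,-0.08], [0.10,0.14,0.13]]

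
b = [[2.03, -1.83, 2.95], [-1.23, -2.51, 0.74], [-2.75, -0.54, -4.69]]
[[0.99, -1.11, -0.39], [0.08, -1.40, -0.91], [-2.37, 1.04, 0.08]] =b@ [[-0.15,  0.34,  0.24], [0.21,  0.26,  0.19], [0.57,  -0.45,  -0.18]]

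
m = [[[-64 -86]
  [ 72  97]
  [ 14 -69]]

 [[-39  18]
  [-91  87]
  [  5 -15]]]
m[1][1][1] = 87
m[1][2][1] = -15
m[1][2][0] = 5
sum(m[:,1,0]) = -19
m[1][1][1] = 87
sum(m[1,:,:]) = -35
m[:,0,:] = [[-64, -86], [-39, 18]]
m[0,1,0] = 72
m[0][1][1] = 97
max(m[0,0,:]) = -64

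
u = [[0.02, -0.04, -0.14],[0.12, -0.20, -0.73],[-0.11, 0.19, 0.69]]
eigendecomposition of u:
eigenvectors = [[(-0.14+0j), -0.28+0.31j, -0.28-0.31j], [(-0.72+0j), 0.86+0.00j, 0.86-0.00j], [0.68+0.00j, (-0.28+0.05j), (-0.28-0.05j)]]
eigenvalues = [(0.51+0j), (-0+0j), (-0-0j)]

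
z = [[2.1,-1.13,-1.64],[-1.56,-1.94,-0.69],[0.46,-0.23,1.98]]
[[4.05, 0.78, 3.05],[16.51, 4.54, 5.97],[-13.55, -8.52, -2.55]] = z @ [[-4.38, -2.15, -0.70], [-2.8, 0.71, -2.03], [-6.15, -3.72, -1.36]]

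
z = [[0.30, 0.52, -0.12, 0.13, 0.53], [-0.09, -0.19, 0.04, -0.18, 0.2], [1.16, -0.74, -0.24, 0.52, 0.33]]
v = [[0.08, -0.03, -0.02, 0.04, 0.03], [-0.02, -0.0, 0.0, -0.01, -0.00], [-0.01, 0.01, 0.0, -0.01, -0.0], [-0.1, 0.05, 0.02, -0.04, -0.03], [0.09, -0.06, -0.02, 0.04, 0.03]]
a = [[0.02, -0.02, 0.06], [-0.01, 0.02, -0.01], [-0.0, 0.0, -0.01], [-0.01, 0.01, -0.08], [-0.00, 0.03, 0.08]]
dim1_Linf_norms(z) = [0.53, 0.2, 1.16]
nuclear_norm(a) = 0.18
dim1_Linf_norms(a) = [0.06, 0.02, 0.01, 0.08, 0.08]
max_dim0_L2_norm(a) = 0.13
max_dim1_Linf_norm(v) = 0.1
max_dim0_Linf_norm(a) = 0.08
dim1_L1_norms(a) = [0.1, 0.04, 0.01, 0.1, 0.11]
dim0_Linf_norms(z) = [1.16, 0.74, 0.24, 0.52, 0.53]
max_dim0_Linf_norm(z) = 1.16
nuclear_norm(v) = 0.24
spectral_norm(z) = 1.54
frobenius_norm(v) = 0.20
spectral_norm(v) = 0.20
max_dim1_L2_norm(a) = 0.09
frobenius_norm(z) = 1.77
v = a @ z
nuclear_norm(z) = 2.68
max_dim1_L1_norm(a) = 0.11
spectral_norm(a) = 0.13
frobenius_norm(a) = 0.14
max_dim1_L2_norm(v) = 0.12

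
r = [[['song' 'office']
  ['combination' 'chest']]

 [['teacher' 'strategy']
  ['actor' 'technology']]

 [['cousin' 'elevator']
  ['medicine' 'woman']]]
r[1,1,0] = 'actor'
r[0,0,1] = 'office'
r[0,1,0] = 'combination'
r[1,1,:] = ['actor', 'technology']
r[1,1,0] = 'actor'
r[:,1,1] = ['chest', 'technology', 'woman']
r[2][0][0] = 'cousin'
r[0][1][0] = 'combination'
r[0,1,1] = 'chest'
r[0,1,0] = 'combination'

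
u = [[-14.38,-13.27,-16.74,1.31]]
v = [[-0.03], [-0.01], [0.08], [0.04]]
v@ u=[[0.43, 0.4, 0.5, -0.04], [0.14, 0.13, 0.17, -0.01], [-1.15, -1.06, -1.34, 0.1], [-0.58, -0.53, -0.67, 0.05]]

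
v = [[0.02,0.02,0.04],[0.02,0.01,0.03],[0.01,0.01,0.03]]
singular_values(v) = [0.07, 0.01, 0.0]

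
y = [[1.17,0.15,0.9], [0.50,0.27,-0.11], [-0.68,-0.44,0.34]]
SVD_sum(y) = [[1.27, 0.33, 0.58], [0.41, 0.1, 0.19], [-0.5, -0.13, -0.23]] + [[-0.1, -0.18, 0.32],[0.09, 0.16, -0.30],[-0.18, -0.31, 0.57]] + [[0.0, -0.0, -0.0], [-0.00, 0.0, 0.0], [-0.00, 0.0, 0.00]]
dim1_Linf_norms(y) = [1.17, 0.5, 0.68]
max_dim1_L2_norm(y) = 1.48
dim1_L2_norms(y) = [1.48, 0.58, 0.88]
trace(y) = 1.78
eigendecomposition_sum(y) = [[0.58+0.15j, (0.08+0.22j), (0.45-0.38j)],[0.25-0.25j, 0.13+0.03j, (-0.06-0.34j)],[-0.34+0.45j, (-0.22-0.02j), (0.17+0.53j)]] + [[0.58-0.15j, 0.08-0.22j, 0.45+0.38j], [0.25+0.25j, 0.13-0.03j, -0.06+0.34j], [-0.34-0.45j, (-0.22+0.02j), 0.17-0.53j]] + [[0.00+0.00j, (-0+0j), -0.00-0.00j], [(-0-0j), 0.00-0.00j, 0j], [(-0-0j), 0.00-0.00j, 0j]]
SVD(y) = [[-0.89, 0.44, -0.08], [-0.29, -0.41, 0.86], [0.35, 0.79, 0.50]] @ diag([1.6088789316646106, 0.8482340955433874, 0.0027390515573782154]) @ [[-0.89,-0.23,-0.41], [-0.27,-0.47,0.84], [-0.38,0.86,0.35]]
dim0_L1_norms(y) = [2.35, 0.86, 1.35]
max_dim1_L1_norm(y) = 2.22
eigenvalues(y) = [(0.89+0.71j), (0.89-0.71j), 0j]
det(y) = 0.00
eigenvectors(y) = [[(0.67+0j),(0.67-0j),-0.38+0.00j], [(0.2-0.33j),0.20+0.33j,(0.86+0j)], [-0.24+0.58j,-0.24-0.58j,0.35+0.00j]]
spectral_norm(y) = 1.61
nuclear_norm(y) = 2.46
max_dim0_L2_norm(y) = 1.44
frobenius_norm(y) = 1.82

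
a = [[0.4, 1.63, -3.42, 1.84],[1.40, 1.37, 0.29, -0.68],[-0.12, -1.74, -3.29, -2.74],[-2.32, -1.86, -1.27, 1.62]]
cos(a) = [[0.21, -3.55, 0.74, -4.15], [-1.73, -0.39, 0.59, 1.23], [-0.67, -0.31, -0.41, 0.76], [2.78, 1.58, -0.86, -2.00]]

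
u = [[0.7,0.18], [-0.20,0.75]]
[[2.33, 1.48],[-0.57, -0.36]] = u @ [[3.30, 2.10], [0.12, 0.08]]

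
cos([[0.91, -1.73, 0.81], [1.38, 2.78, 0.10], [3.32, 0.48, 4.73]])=[[1.11, 1.71, -0.29], [-1.15, -1.45, 0.39], [-0.73, -1.70, 0.81]]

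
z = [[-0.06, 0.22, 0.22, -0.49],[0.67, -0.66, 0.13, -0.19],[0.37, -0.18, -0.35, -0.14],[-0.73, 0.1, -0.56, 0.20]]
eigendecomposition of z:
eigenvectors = [[-0.54, -0.38, 0.52, -0.13],  [-0.35, 0.77, 0.67, -0.41],  [-0.2, 0.5, -0.08, -0.67],  [0.74, -0.07, 0.53, -0.6]]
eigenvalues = [0.84, -0.89, -0.31, -0.51]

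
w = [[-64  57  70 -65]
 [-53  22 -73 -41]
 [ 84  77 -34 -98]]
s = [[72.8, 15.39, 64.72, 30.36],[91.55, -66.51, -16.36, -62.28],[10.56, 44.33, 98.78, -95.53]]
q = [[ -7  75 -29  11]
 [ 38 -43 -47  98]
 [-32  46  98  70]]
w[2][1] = 77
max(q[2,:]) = 98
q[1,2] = -47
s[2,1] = 44.33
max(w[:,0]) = 84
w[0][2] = 70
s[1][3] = -62.28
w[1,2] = -73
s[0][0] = 72.8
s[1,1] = -66.51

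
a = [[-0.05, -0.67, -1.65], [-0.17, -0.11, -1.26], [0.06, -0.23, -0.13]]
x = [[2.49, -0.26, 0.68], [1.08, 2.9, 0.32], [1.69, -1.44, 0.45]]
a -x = [[-2.54, -0.41, -2.33], [-1.25, -3.01, -1.58], [-1.63, 1.21, -0.58]]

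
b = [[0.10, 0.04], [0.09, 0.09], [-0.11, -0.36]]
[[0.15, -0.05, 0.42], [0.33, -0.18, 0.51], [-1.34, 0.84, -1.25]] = b @ [[-0.02, 0.49, 3.16], [3.72, -2.49, 2.51]]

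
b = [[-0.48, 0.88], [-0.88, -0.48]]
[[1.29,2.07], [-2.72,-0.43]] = b @ [[1.76, -0.61], [2.43, 2.02]]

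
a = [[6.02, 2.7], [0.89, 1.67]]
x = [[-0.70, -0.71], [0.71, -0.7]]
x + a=[[5.32, 1.99], [1.6, 0.97]]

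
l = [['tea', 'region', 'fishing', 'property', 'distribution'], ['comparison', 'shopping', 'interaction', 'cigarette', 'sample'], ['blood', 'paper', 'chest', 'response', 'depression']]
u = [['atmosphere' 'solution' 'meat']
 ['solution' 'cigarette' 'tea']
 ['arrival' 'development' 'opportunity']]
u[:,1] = ['solution', 'cigarette', 'development']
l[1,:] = ['comparison', 'shopping', 'interaction', 'cigarette', 'sample']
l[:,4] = ['distribution', 'sample', 'depression']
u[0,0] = 'atmosphere'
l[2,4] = 'depression'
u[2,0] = 'arrival'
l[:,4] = ['distribution', 'sample', 'depression']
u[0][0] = 'atmosphere'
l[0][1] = 'region'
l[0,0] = 'tea'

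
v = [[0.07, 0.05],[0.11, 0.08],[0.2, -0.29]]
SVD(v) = [[0.01, -0.53], [0.01, -0.85], [-1.00, -0.01]] @ diag([0.3523025758684516, 0.16088161808128965]) @ [[-0.56, 0.83], [-0.83, -0.56]]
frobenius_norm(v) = 0.39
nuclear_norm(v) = 0.51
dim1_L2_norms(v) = [0.09, 0.14, 0.35]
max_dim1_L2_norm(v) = 0.35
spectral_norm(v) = 0.35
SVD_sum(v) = [[-0.00, 0.00], [-0.00, 0.00], [0.20, -0.29]] + [[0.07, 0.05], [0.11, 0.08], [0.0, 0.0]]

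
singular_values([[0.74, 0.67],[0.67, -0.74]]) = [1.0, 1.0]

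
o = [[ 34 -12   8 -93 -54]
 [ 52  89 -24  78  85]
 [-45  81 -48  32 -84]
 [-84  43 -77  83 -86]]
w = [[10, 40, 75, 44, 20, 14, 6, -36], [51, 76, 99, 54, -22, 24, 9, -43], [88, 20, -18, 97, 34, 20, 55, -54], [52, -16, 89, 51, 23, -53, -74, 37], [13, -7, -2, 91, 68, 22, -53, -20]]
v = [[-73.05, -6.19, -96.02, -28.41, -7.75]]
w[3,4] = 23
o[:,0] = [34, 52, -45, -84]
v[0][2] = -96.02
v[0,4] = -7.75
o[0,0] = 34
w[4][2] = -2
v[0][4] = -7.75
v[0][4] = -7.75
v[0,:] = [-73.05, -6.19, -96.02, -28.41, -7.75]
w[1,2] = 99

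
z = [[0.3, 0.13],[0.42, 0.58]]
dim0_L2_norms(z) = [0.52, 0.59]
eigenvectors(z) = [[-0.7, -0.30], [0.71, -0.95]]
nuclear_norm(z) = 0.93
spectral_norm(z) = 0.77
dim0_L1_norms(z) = [0.72, 0.71]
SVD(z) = [[-0.38, -0.92], [-0.92, 0.38]] @ diag([0.7718618578801294, 0.1546908929117506]) @ [[-0.65, -0.76], [-0.76, 0.65]]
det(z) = 0.12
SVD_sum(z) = [[0.19,0.22], [0.46,0.54]] + [[0.11, -0.09], [-0.04, 0.04]]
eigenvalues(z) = [0.17, 0.71]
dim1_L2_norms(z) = [0.33, 0.72]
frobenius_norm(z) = 0.79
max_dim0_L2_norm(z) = 0.59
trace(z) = 0.88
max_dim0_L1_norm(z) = 0.72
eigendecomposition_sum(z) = [[0.13, -0.04],[-0.13, 0.04]] + [[0.17, 0.17], [0.55, 0.54]]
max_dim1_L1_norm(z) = 1.0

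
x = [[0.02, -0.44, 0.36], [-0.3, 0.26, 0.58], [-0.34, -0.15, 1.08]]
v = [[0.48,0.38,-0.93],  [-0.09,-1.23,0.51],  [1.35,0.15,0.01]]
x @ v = [[0.54, 0.60, -0.24], [0.62, -0.35, 0.42], [1.31, 0.22, 0.25]]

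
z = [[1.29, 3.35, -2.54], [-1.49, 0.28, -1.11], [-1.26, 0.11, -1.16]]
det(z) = -1.846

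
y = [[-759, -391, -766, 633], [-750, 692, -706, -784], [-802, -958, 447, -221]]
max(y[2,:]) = 447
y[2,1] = -958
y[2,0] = -802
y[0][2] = -766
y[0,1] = -391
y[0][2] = -766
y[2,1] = -958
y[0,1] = -391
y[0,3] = 633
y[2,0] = -802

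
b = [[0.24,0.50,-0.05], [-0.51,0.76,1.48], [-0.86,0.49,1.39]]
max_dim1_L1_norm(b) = 2.75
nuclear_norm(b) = 3.19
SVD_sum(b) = [[-0.02, 0.02, 0.04], [-0.69, 0.64, 1.45], [-0.67, 0.63, 1.42]] + [[0.31, 0.45, -0.05], [0.11, 0.16, -0.02], [-0.12, -0.18, 0.02]] + [[-0.05, 0.03, -0.04], [0.07, -0.04, 0.05], [-0.07, 0.04, -0.05]]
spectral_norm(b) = 2.42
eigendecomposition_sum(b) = [[-0.51, 0.14, 0.78], [-1.59, 0.42, 2.42], [-1.17, 0.31, 1.77]] + [[0.81,0.30,-0.76], [1.04,0.38,-0.98], [0.35,0.13,-0.33]] + [[-0.06,0.07,-0.06],[0.04,-0.05,0.05],[-0.04,0.05,-0.05]]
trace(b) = 2.39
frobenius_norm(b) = 2.50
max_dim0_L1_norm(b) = 2.92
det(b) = -0.22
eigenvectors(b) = [[-0.25, -0.59, 0.69], [-0.78, -0.76, -0.49], [-0.57, -0.26, 0.54]]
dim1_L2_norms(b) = [0.56, 1.74, 1.71]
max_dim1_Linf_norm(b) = 1.48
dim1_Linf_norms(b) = [0.5, 1.48, 1.39]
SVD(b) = [[0.02, -0.88, 0.47], [0.71, -0.31, -0.63], [0.70, 0.35, 0.63]] @ diag([2.416797288453641, 0.622230126363391, 0.14805585557120896]) @ [[-0.4,0.37,0.84], [-0.56,-0.82,0.1], [-0.73,0.43,-0.53]]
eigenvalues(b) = [1.68, 0.86, -0.15]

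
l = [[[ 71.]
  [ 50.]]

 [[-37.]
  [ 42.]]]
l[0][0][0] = 71.0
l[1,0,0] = -37.0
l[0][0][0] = 71.0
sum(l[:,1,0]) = 92.0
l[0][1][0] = 50.0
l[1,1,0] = 42.0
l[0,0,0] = 71.0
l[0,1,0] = 50.0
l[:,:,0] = [[71.0, 50.0], [-37.0, 42.0]]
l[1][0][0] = -37.0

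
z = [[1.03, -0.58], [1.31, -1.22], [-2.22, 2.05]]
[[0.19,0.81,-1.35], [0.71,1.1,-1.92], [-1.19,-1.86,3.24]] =z @ [[-0.36,0.71,-1.08], [-0.97,-0.14,0.41]]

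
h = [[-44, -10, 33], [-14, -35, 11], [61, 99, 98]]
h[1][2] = 11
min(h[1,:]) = -35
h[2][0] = 61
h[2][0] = 61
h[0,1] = -10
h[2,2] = 98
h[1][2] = 11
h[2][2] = 98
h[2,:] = [61, 99, 98]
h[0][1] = -10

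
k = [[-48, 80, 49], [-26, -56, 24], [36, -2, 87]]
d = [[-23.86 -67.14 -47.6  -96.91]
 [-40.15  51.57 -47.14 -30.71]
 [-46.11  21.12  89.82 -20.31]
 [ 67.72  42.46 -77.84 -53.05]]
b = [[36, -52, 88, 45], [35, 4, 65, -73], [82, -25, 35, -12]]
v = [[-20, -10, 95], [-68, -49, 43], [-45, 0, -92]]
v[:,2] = [95, 43, -92]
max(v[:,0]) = -20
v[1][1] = -49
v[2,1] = 0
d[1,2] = -47.14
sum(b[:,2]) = 188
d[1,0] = -40.15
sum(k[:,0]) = -38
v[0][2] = 95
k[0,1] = 80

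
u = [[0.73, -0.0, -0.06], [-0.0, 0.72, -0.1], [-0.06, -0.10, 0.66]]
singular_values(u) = [0.81, 0.73, 0.57]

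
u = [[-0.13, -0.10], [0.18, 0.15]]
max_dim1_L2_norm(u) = 0.23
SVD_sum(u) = [[-0.13, -0.10],[0.18, 0.15]] + [[-0.0, 0.0], [-0.0, 0.0]]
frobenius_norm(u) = 0.29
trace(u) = 0.02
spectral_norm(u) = 0.29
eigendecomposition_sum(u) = [[-0.07, -0.04], [0.07, 0.04]] + [[-0.06, -0.06], [0.11, 0.11]]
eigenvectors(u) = [[-0.71, 0.49], [0.71, -0.87]]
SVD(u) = [[-0.57, 0.82], [0.82, 0.57]] @ diag([0.2859588862617924, 0.00524550930942836]) @ [[0.78, 0.63], [-0.63, 0.78]]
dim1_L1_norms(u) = [0.23, 0.33]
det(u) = -0.00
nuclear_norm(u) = 0.29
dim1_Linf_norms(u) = [0.13, 0.18]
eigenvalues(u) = [-0.03, 0.05]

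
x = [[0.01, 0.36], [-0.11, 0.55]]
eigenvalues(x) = [0.1, 0.46]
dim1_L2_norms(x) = [0.36, 0.56]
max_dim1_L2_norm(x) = 0.56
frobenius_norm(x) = 0.67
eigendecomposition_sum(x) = [[0.12, -0.1], [0.03, -0.02]] + [[-0.11, 0.46], [-0.14, 0.57]]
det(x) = 0.05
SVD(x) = [[0.54, 0.84], [0.84, -0.54]] @ diag([0.6630790454649217, 0.06801602359244799]) @ [[-0.13, 0.99], [0.99, 0.13]]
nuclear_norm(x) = 0.73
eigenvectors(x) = [[-0.97, -0.62],[-0.24, -0.78]]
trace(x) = 0.56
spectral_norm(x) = 0.66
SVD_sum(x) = [[-0.05, 0.35], [-0.07, 0.55]] + [[0.06,  0.01], [-0.04,  -0.00]]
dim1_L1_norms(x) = [0.37, 0.66]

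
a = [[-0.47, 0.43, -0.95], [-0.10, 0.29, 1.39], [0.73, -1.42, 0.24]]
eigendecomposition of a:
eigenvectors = [[-0.90+0.00j, 0.28-0.32j, (0.28+0.32j)],[-0.44+0.00j, (0.08+0.6j), (0.08-0.6j)],[0.08+0.00j, -0.68+0.00j, -0.68-0.00j]]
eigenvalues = [(-0.17+0j), (0.12+1.6j), (0.12-1.6j)]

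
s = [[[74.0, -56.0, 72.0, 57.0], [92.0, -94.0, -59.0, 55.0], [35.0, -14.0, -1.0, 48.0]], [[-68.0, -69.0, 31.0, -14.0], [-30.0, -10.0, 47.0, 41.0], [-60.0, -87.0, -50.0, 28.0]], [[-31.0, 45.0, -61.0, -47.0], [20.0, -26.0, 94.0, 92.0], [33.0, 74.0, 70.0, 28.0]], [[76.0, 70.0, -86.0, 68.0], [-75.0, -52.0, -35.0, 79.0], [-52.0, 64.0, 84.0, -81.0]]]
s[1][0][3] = -14.0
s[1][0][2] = 31.0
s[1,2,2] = -50.0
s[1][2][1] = -87.0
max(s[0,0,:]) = 74.0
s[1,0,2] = 31.0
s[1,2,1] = -87.0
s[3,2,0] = -52.0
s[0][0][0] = 74.0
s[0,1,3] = 55.0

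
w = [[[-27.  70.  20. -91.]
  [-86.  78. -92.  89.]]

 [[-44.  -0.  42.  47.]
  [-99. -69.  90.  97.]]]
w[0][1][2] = -92.0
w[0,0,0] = -27.0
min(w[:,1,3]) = 89.0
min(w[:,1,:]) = -99.0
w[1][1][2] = 90.0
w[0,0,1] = 70.0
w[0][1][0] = -86.0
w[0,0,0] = -27.0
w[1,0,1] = -0.0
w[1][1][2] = 90.0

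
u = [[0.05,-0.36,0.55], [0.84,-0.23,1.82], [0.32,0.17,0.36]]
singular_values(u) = [2.14, 0.44, 0.0]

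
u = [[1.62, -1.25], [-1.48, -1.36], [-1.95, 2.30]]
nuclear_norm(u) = 5.67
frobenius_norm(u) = 4.16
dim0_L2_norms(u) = [2.94, 2.95]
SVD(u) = [[-0.56, 0.13], [0.02, -0.98], [0.83, 0.11]] @ diag([3.627271684205168, 2.040171593019421]) @ [[-0.7, 0.71], [0.71, 0.7]]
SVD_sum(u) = [[1.43, -1.44], [-0.05, 0.05], [-2.12, 2.14]] + [[0.19, 0.19], [-1.43, -1.41], [0.17, 0.16]]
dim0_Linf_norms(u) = [1.95, 2.3]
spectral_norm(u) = 3.63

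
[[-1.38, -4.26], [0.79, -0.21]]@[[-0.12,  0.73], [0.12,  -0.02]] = [[-0.35,  -0.92],[-0.12,  0.58]]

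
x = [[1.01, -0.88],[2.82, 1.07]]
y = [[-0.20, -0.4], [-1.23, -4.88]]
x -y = [[1.21, -0.48], [4.05, 5.95]]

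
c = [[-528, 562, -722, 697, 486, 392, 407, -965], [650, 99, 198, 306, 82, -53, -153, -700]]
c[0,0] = -528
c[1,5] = -53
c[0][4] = 486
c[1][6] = -153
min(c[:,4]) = 82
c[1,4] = 82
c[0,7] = -965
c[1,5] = -53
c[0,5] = 392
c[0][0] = -528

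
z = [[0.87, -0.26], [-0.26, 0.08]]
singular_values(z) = [0.95, 0.0]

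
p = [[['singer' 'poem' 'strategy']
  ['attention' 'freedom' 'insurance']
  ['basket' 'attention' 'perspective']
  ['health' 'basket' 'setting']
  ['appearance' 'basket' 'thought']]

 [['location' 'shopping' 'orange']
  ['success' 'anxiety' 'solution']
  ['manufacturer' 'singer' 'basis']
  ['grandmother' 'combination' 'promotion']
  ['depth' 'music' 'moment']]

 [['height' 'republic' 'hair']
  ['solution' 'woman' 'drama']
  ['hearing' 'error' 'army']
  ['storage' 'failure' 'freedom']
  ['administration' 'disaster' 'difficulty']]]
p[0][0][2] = 'strategy'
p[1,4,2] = 'moment'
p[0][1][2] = 'insurance'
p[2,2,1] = 'error'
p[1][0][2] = 'orange'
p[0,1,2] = 'insurance'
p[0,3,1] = 'basket'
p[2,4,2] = 'difficulty'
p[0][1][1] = 'freedom'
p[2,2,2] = 'army'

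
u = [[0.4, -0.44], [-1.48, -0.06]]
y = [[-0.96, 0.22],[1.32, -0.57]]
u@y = [[-0.96, 0.34], [1.34, -0.29]]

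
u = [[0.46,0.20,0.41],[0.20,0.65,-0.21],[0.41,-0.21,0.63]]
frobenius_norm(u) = 1.24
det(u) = -0.00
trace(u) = 1.74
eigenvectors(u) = [[0.7,-0.58,-0.42], [-0.40,0.16,-0.90], [-0.59,-0.80,0.12]]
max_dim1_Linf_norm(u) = 0.65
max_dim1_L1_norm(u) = 1.25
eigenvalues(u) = [-0.0, 0.97, 0.77]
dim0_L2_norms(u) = [0.65, 0.71, 0.78]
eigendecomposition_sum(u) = [[-0.00, 0.00, 0.0],[0.0, -0.00, -0.00],[0.00, -0.0, -0.0]] + [[0.32, -0.09, 0.45], [-0.09, 0.03, -0.13], [0.45, -0.13, 0.62]] + [[0.14, 0.29, -0.04], [0.29, 0.62, -0.08], [-0.04, -0.08, 0.01]]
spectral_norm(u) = 0.97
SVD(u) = [[-0.58, -0.42, -0.70], [0.16, -0.9, 0.40], [-0.8, 0.12, 0.59]] @ diag([0.9697667513401305, 0.7713308261173897, 0.001097577457519808]) @ [[-0.58,  0.16,  -0.80], [-0.42,  -0.90,  0.12], [0.7,  -0.4,  -0.59]]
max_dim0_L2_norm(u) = 0.78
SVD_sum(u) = [[0.32, -0.09, 0.45], [-0.09, 0.03, -0.13], [0.45, -0.13, 0.62]] + [[0.14, 0.29, -0.04],[0.29, 0.62, -0.08],[-0.04, -0.08, 0.01]] + [[-0.0, 0.0, 0.00], [0.00, -0.0, -0.0], [0.00, -0.00, -0.00]]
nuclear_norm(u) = 1.74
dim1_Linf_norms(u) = [0.46, 0.65, 0.63]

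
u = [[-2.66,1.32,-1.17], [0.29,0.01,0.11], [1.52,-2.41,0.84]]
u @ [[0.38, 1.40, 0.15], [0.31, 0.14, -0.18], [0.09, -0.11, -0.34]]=[[-0.71, -3.41, -0.24], [0.12, 0.40, 0.0], [-0.09, 1.7, 0.38]]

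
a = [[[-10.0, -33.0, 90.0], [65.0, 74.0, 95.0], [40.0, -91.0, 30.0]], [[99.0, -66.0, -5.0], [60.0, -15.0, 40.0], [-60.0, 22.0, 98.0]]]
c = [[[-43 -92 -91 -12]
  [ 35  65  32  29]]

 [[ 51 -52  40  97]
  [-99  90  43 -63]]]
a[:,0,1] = [-33.0, -66.0]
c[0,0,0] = -43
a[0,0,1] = -33.0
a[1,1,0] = 60.0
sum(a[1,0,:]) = 28.0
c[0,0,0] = -43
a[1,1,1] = -15.0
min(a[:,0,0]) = -10.0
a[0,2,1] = -91.0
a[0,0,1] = -33.0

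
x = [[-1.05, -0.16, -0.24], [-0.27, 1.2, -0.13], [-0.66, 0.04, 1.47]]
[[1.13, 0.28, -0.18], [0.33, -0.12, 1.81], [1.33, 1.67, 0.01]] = x@[[-1.17, -0.46, -0.04], [0.05, -0.10, 1.49], [0.38, 0.93, -0.05]]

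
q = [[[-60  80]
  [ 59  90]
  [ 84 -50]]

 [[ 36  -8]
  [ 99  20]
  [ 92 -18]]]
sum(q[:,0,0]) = -24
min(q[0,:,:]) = -60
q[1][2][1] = -18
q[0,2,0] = 84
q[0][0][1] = 80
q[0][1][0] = 59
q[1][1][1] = 20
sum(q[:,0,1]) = 72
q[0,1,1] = 90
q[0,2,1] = -50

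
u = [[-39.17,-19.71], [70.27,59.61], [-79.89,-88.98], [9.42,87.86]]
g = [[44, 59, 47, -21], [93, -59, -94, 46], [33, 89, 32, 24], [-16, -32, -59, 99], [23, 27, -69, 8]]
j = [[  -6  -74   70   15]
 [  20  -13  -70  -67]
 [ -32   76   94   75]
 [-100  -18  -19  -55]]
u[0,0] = -39.17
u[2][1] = -88.98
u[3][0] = 9.42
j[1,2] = -70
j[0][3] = 15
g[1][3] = 46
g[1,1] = -59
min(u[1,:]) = 59.61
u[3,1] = 87.86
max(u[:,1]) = 87.86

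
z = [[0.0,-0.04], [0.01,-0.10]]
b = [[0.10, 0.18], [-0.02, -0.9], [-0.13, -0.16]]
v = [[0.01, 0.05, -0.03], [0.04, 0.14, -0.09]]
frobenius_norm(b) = 0.95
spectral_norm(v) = 0.18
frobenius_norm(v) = 0.18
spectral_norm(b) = 0.93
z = v @ b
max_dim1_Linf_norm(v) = 0.14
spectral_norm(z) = 0.11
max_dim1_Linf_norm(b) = 0.9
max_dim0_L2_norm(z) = 0.11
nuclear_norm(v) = 0.19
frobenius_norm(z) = 0.11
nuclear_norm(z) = 0.11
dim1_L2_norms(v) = [0.06, 0.17]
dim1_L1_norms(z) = [0.04, 0.11]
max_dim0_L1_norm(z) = 0.14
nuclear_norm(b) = 1.09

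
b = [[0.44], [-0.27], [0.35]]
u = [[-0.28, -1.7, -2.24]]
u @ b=[[-0.45]]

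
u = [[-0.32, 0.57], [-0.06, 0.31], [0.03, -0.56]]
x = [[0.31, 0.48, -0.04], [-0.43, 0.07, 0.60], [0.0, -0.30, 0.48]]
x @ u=[[-0.13, 0.35], [0.15, -0.56], [0.03, -0.36]]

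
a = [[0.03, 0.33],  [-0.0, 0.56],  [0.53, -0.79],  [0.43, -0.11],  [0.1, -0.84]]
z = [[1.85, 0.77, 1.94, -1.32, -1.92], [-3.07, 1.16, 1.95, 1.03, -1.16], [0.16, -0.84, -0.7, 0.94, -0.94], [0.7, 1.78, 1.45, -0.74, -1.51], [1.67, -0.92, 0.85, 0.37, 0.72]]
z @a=[[0.32, 1.27], [1.27, -1.04], [-0.06, 0.82], [0.32, 1.43], [0.73, -1.28]]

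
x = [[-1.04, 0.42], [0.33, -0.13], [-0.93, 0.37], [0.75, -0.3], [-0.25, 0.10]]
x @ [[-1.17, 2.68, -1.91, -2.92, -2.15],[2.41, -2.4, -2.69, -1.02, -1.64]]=[[2.23,-3.80,0.86,2.61,1.55],[-0.7,1.20,-0.28,-0.83,-0.5],[1.98,-3.38,0.78,2.34,1.39],[-1.6,2.73,-0.63,-1.88,-1.12],[0.53,-0.91,0.21,0.63,0.37]]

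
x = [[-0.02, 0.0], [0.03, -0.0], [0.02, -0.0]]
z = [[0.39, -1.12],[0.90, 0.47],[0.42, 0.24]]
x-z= [[-0.41, 1.12], [-0.87, -0.47], [-0.40, -0.24]]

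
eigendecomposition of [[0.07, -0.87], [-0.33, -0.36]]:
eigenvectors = [[0.92,0.74], [-0.38,0.67]]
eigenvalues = [0.43, -0.72]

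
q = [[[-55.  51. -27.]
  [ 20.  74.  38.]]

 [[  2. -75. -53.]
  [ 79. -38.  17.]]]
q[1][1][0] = 79.0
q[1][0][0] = 2.0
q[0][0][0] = -55.0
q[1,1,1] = -38.0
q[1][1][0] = 79.0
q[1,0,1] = -75.0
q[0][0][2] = -27.0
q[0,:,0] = [-55.0, 20.0]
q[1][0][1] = -75.0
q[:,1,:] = [[20.0, 74.0, 38.0], [79.0, -38.0, 17.0]]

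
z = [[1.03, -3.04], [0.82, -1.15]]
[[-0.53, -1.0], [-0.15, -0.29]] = z @ [[0.11, 0.21],[0.21, 0.40]]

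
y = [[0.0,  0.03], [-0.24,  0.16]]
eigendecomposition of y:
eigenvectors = [[0.31-0.11j, 0.31+0.11j],[(0.94+0j), (0.94-0j)]]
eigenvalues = [(0.08+0.03j), (0.08-0.03j)]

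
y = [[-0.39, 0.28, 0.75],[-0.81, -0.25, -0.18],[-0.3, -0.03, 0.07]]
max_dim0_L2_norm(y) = 0.95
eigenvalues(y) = [(-0.29+0.65j), (-0.29-0.65j), 0j]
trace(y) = -0.57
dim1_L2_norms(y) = [0.89, 0.87, 0.31]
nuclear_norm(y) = 1.81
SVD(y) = [[-0.68, 0.72, -0.15], [-0.67, -0.69, -0.28], [-0.31, -0.09, 0.95]] @ diag([0.986722038508976, 0.8161948549018422, 0.0023616842403605125]) @ [[0.91, -0.02, -0.42], [0.38, 0.46, 0.8], [0.18, -0.89, 0.42]]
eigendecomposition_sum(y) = [[-0.19+0.32j, (0.14+0.09j), (0.37+0.06j)],[(-0.41-0.26j), -0.13+0.18j, (-0.09+0.48j)],[(-0.15-0.03j), (-0.01+0.07j), (0.03+0.15j)]] + [[(-0.19-0.32j), (0.14-0.09j), 0.37-0.06j],  [-0.41+0.26j, (-0.13-0.18j), (-0.09-0.48j)],  [-0.15+0.03j, (-0.01-0.07j), 0.03-0.15j]] + [[-0.00+0.00j, (-0+0j), -0j],[-0j, 0.00-0.00j, (-0.01+0j)],[-0.00+0.00j, (-0+0j), 0.00-0.00j]]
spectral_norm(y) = 0.99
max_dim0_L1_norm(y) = 1.5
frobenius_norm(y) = 1.28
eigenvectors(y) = [[(-0.01-0.59j), -0.01+0.59j, (0.18+0j)], [0.77+0.00j, 0.77-0.00j, -0.89+0.00j], [(0.22-0.09j), (0.22+0.09j), 0.43+0.00j]]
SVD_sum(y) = [[-0.61, 0.01, 0.28], [-0.6, 0.01, 0.27], [-0.27, 0.00, 0.13]] + [[0.22, 0.27, 0.47], [-0.21, -0.26, -0.45], [-0.03, -0.03, -0.06]] + [[-0.00, 0.0, -0.00], [-0.0, 0.00, -0.00], [0.0, -0.0, 0.00]]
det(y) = 0.00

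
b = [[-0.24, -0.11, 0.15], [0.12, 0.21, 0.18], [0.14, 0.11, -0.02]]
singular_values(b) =[0.38, 0.26, 0.0]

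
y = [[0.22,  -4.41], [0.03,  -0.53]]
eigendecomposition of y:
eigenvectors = [[1.0, 0.99], [0.06, 0.11]]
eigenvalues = [-0.06, -0.25]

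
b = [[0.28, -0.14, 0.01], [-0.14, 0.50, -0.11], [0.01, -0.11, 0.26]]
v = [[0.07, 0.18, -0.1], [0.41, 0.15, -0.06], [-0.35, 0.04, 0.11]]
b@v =[[-0.04, 0.03, -0.02],[0.23, 0.05, -0.03],[-0.14, -0.00, 0.03]]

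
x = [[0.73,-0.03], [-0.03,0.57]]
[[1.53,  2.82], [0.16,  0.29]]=x@ [[2.11, 3.89], [0.39, 0.72]]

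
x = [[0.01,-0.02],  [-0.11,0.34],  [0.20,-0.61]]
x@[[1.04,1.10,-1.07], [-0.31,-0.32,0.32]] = [[0.02, 0.02, -0.02], [-0.22, -0.23, 0.23], [0.40, 0.42, -0.41]]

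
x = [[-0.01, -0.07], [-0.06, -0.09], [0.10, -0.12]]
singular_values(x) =[0.17, 0.11]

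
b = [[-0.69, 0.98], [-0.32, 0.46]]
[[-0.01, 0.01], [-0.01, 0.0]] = b @ [[-0.14, 0.16], [-0.11, 0.12]]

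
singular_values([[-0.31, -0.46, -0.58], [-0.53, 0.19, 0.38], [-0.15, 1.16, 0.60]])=[1.53, 0.62, 0.34]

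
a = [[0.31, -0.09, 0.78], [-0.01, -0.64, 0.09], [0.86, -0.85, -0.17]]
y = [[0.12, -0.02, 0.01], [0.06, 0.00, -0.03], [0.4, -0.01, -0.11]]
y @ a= [[0.05, -0.01, 0.09], [-0.01, 0.02, 0.05], [0.03, 0.06, 0.33]]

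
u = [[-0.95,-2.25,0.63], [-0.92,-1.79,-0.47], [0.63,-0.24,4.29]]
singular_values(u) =[4.42, 3.16, 0.0]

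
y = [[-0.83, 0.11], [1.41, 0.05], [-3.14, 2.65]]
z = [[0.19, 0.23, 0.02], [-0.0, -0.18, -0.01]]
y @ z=[[-0.16, -0.21, -0.02],[0.27, 0.32, 0.03],[-0.60, -1.2, -0.09]]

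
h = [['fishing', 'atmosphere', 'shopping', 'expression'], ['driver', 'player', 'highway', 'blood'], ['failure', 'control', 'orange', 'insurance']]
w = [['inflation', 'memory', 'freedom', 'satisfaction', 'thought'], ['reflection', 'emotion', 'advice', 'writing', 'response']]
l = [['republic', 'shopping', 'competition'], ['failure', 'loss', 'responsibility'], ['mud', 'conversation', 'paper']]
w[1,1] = 'emotion'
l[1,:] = ['failure', 'loss', 'responsibility']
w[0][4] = 'thought'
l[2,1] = 'conversation'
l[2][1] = 'conversation'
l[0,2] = 'competition'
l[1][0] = 'failure'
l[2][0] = 'mud'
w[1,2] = 'advice'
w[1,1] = 'emotion'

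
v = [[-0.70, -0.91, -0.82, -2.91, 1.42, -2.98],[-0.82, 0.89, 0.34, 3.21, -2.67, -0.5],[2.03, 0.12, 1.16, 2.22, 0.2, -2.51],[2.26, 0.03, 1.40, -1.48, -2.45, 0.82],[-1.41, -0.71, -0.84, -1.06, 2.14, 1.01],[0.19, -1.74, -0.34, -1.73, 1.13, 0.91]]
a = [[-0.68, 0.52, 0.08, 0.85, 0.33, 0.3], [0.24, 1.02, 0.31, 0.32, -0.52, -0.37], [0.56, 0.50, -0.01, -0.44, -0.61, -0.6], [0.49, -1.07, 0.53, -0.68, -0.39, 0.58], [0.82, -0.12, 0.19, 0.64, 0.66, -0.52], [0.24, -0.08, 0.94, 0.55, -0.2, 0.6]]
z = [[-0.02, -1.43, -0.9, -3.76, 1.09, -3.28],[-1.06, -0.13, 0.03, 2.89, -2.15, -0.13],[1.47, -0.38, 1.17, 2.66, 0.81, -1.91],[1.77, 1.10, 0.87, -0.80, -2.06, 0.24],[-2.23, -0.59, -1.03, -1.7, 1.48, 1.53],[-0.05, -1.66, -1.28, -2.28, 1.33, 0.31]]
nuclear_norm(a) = 6.54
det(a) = -0.00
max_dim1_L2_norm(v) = 4.62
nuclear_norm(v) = 19.38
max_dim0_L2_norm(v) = 5.48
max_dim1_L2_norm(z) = 5.38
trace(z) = 2.01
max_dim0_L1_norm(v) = 12.61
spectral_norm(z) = 7.14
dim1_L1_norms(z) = [10.48, 6.39, 8.4, 6.84, 8.56, 6.91]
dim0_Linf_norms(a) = [0.82, 1.07, 0.94, 0.85, 0.66, 0.6]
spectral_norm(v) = 6.82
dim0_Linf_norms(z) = [2.23, 1.66, 1.28, 3.76, 2.15, 3.28]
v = a + z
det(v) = 91.00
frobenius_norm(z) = 9.67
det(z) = 115.16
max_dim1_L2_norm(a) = 1.62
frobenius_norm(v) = 9.57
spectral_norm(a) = 2.04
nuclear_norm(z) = 19.47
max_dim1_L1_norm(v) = 9.74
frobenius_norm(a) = 3.31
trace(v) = 2.92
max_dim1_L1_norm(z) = 10.48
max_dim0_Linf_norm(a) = 1.07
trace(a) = 0.91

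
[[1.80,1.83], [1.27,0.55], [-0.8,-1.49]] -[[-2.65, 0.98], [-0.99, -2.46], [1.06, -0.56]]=[[4.45,0.85], [2.26,3.01], [-1.86,-0.93]]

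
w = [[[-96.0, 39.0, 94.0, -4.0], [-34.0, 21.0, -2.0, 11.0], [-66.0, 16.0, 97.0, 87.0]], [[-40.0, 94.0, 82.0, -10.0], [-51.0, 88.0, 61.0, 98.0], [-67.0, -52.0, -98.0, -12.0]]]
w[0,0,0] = -96.0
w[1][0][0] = -40.0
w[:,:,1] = [[39.0, 21.0, 16.0], [94.0, 88.0, -52.0]]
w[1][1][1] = 88.0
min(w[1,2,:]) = -98.0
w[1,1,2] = 61.0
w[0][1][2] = -2.0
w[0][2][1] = 16.0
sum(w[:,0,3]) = -14.0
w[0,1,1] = 21.0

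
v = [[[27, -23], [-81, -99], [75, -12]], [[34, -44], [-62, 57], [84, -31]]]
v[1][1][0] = -62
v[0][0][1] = -23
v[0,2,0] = 75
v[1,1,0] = -62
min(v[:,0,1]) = -44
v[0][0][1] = -23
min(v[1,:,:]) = -62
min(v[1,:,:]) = -62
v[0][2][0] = 75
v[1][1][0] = -62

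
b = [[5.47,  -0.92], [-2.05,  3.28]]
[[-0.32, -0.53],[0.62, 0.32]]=b@[[-0.03, -0.09],[0.17, 0.04]]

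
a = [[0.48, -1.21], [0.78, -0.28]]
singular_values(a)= [1.44, 0.56]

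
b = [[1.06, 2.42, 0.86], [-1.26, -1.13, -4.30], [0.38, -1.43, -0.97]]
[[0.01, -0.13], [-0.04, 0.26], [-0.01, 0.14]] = b @ [[-0.0, 0.04], [0.00, -0.05], [0.01, -0.06]]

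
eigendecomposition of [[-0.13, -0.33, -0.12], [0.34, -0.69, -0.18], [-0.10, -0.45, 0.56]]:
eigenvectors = [[(-0.7+0j), (-0.7-0j), (-0.09+0j)],[-0.56+0.29j, (-0.56-0.29j), (-0.16+0j)],[(-0.33+0.08j), -0.33-0.08j, (0.98+0j)]]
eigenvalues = [(-0.45+0.15j), (-0.45-0.15j), (0.64+0j)]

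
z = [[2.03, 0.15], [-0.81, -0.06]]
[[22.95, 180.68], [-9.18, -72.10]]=z@[[1.68,  84.26], [130.29,  64.21]]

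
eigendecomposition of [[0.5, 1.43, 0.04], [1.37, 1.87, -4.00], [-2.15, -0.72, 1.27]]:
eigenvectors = [[-0.31+0.00j,  -0.30-0.49j,  -0.30+0.49j], [(-0.85+0j),  0.66+0.00j,  (0.66-0j)], [(0.42+0j),  (0.27-0.41j),  0.27+0.41j]]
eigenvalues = [(4.34+0j), (-0.35+1.45j), (-0.35-1.45j)]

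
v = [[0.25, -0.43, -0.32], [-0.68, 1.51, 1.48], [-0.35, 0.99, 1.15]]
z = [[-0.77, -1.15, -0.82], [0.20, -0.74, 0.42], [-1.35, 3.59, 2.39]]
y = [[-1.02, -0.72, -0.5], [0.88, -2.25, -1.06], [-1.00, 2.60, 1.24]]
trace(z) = 0.88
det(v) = 0.00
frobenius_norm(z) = 4.88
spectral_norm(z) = 4.68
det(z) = 3.95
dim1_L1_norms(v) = [1.0, 3.67, 2.49]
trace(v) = 2.91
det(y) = 0.04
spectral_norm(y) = 4.06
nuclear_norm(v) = 2.97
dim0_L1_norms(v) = [1.28, 2.93, 2.95]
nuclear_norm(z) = 6.56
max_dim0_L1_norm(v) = 2.95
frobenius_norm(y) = 4.25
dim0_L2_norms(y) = [1.68, 3.51, 1.71]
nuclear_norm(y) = 5.32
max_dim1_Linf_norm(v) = 1.51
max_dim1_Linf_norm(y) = 2.6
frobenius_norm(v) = 2.78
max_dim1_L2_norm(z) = 4.52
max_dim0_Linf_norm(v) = 1.51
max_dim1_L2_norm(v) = 2.22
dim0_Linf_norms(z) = [1.35, 3.59, 2.39]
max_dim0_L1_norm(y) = 5.57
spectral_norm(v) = 2.77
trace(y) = -2.03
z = v + y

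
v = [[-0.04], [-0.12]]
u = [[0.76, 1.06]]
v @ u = [[-0.03, -0.04],[-0.09, -0.13]]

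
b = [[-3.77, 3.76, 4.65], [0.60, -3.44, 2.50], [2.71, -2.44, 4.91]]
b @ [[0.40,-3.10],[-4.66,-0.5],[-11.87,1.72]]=[[-74.23, 17.81], [-13.4, 4.16], [-45.83, 1.26]]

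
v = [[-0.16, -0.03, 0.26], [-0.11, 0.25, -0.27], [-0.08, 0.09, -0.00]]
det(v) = -0.00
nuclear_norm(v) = 0.71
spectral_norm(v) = 0.43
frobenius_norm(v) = 0.51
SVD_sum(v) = [[0.01, -0.12, 0.19], [-0.02, 0.2, -0.31], [-0.00, 0.03, -0.04]] + [[-0.17,0.10,0.07], [-0.09,0.05,0.04], [-0.09,0.05,0.04]] + [[-0.00, -0.0, -0.00], [-0.0, -0.00, -0.00], [0.01, 0.01, 0.01]]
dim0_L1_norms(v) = [0.35, 0.37, 0.53]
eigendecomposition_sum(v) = [[-0.12+0.00j, (-0.05-0j), 0.17+0.00j], [(-0.07+0j), (-0.03-0j), (0.09+0j)], [(-0.04+0j), -0.02-0.00j, 0.05+0.00j]] + [[-0.02-0.00j, 0.01-0.06j, 0.05+0.12j], [(-0.02-0.04j), (0.14-0.06j), (-0.18+0.25j)], [(-0.02-0.02j), 0.05-0.06j, -0.03+0.17j]] + [[(-0.02+0j), 0.01+0.06j, (0.05-0.12j)],[-0.02+0.04j, 0.14+0.06j, (-0.18-0.25j)],[(-0.02+0.02j), 0.05+0.06j, -0.03-0.17j]]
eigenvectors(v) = [[(-0.84+0j), 0.19-0.29j, (0.19+0.29j)], [-0.47+0.00j, (0.82+0j), (0.82-0j)], [-0.26+0.00j, (0.4-0.2j), 0.40+0.20j]]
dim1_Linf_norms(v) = [0.26, 0.27, 0.09]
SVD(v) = [[0.52, 0.80, -0.3], [-0.84, 0.43, -0.31], [-0.12, 0.41, 0.9]] @ diag([0.434853963757501, 0.25828830555615445, 0.017005334966427654]) @ [[0.04,-0.55,0.84], [-0.81,0.47,0.35], [0.59,0.69,0.42]]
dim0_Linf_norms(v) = [0.16, 0.25, 0.27]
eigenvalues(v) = [(-0.1+0j), (0.09+0.11j), (0.09-0.11j)]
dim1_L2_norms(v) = [0.31, 0.38, 0.12]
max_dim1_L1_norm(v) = 0.63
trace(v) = 0.09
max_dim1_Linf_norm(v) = 0.27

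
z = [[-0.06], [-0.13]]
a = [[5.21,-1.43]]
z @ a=[[-0.31, 0.09],  [-0.68, 0.19]]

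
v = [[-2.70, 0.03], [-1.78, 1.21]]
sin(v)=[[-0.44, 0.01], [-0.63, 0.94]]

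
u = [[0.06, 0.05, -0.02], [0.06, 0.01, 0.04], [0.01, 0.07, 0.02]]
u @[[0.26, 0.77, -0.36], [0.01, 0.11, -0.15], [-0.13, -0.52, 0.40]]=[[0.02, 0.06, -0.04],[0.01, 0.03, -0.01],[0.00, 0.00, -0.01]]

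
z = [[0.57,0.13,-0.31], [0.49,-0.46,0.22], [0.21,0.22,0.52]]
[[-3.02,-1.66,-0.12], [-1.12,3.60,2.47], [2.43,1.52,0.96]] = z @ [[-2.92, 0.73, 1.61],[1.76, -4.82, -2.57],[5.11, 4.67, 2.28]]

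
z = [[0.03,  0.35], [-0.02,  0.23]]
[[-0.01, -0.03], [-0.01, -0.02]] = z@[[-0.03, -0.05],  [-0.04, -0.08]]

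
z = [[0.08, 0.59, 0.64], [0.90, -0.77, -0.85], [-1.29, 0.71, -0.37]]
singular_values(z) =[1.94, 1.15, 0.31]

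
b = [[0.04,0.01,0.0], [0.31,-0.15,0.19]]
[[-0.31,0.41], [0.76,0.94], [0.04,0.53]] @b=[[0.11,  -0.06,  0.08], [0.32,  -0.13,  0.18], [0.17,  -0.08,  0.10]]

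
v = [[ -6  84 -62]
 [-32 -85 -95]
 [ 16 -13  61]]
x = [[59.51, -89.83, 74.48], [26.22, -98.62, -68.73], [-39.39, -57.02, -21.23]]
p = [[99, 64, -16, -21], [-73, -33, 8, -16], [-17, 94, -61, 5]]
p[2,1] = 94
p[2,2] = -61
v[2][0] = 16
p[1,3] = -16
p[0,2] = -16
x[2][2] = -21.23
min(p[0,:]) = -21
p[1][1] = -33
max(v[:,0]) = 16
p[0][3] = -21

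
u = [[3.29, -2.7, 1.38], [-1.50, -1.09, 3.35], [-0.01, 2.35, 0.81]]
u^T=[[3.29, -1.5, -0.01], [-2.7, -1.09, 2.35], [1.38, 3.35, 0.81]]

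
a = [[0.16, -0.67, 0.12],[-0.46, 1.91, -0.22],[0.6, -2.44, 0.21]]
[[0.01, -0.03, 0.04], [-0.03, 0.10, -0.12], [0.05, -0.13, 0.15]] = a@ [[-0.02,-0.00,0.04], [-0.03,0.06,-0.05], [-0.07,0.06,0.02]]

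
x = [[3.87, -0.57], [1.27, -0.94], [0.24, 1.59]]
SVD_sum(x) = [[3.81, -0.85], [1.41, -0.31], [-0.11, 0.02]] + [[0.06,0.28], [-0.14,-0.63], [0.35,1.57]]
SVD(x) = [[-0.94, 0.16],[-0.35, -0.37],[0.03, 0.92]] @ diag([4.161500577775797, 1.750974854522963]) @ [[-0.98, 0.22], [0.22, 0.98]]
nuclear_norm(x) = 5.91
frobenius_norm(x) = 4.51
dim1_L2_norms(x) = [3.91, 1.58, 1.61]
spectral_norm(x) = 4.16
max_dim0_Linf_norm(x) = 3.87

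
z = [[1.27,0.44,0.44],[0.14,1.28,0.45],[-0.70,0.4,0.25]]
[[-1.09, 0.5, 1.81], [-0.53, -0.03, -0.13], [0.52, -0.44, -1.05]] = z @ [[-0.85, 0.52, 1.42], [-0.49, 0.07, -0.4], [0.47, -0.43, 0.41]]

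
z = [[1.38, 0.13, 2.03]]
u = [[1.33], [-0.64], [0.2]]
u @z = [[1.84, 0.17, 2.7], [-0.88, -0.08, -1.30], [0.28, 0.03, 0.41]]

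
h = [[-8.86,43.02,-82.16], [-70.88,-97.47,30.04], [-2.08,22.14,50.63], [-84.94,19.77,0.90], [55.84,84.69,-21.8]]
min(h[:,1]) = -97.47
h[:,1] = [43.02, -97.47, 22.14, 19.77, 84.69]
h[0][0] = -8.86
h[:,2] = [-82.16, 30.04, 50.63, 0.9, -21.8]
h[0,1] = 43.02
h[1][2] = 30.04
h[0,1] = 43.02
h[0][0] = -8.86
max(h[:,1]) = 84.69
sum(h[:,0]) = -110.91999999999999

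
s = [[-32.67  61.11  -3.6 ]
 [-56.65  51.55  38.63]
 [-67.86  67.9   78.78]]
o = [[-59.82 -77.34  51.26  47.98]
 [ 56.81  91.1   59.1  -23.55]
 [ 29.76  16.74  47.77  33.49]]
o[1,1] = 91.1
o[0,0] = -59.82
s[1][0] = -56.65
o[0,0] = -59.82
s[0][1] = 61.11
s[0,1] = 61.11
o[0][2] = 51.26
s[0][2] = -3.6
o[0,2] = 51.26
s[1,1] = 51.55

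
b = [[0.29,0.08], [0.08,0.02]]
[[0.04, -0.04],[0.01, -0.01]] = b @[[0.12, -0.18], [0.05, 0.12]]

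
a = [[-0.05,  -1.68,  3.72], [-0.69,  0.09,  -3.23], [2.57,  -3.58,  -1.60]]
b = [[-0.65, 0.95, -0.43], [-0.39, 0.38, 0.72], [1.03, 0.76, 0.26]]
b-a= [[-0.60, 2.63, -4.15], [0.30, 0.29, 3.95], [-1.54, 4.34, 1.86]]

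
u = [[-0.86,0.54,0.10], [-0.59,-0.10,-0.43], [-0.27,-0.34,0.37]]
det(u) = 0.355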